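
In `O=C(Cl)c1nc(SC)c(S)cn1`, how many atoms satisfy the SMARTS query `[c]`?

Check the 12 heavy atoms by environment: 2× n (aromatic) → no; 4× c (aromatic) → match; 2× S → no; 2× C → no; 1× O → no; 1× Cl → no.
That gives 4 matching atoms.

4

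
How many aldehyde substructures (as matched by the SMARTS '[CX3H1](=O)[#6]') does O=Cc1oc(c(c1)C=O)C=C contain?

2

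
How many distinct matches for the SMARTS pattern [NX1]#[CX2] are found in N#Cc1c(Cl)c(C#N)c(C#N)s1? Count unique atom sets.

[NX1]#[CX2] is the SMARTS for a nitrile: a nitrogen triple-bonded to a two-connected carbon.
The molecule carries 3 separate instances of a nitrile (-C#N) meeting every constraint; each maps to a distinct set of atoms, giving 3 matches.

3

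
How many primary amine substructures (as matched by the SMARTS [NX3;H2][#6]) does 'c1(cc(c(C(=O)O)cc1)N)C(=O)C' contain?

1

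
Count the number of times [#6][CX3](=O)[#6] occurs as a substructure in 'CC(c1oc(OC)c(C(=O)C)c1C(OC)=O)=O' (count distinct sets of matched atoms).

[#6][CX3](=O)[#6] is the SMARTS for a ketone: a carbonyl carbon (no H) flanked by two carbons.
The molecule carries 2 separate instances of an acetyl/ketone group (-C(=O)CH3) meeting every constraint; each maps to a distinct set of atoms, giving 2 matches.

2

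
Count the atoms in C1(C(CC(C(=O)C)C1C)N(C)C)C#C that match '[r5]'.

The query [r5] means: r5 matches atoms in a five-membered ring.
Check the 14 heavy atoms by environment: 5× C (in 5-ring) → match; 7× C (acyclic) → no; 1× N (acyclic) → no; 1× O (acyclic) → no.
That gives 5 matching atoms.

5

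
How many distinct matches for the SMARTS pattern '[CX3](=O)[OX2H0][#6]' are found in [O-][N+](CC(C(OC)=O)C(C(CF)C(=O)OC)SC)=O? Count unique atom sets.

[CX3](=O)[OX2H0][#6] is the SMARTS for an ester: a carbonyl carbon bonded to an oxygen that is itself bonded to carbon (no H on that O).
The molecule carries 2 separate instances of a methyl-ester group (-C(=O)OCH3) meeting every constraint; each maps to a distinct set of atoms, giving 2 matches.

2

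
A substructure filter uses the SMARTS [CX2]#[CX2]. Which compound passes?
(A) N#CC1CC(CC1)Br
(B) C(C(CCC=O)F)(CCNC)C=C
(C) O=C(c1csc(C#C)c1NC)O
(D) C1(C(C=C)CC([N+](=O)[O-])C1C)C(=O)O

C

[CX2]#[CX2] describes a carbon-carbon triple bond (an alkyne).
(A) has a nitrile (-C#N) but the triple bond is C#N, not C#C.
(B) has a vinyl group (-CH=CH2) but the C=C is a double bond; both carbons are CX3, not CX2.
(C) contains an ethynyl group (-C#CH), which satisfies every atom and bond constraint.
(D) has a vinyl group (-CH=CH2) but the C=C is a double bond; both carbons are CX3, not CX2.
So the answer is (C).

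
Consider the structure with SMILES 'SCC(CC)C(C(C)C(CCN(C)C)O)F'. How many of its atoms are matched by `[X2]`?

Check the 16 heavy atoms by environment: 12× C (X4) → no; 1× S (X2) → match; 1× O (X2) → match; 1× F (X1) → no; 1× N (X3) → no.
Summing the matching environments: 1 + 1 = 2 matching atoms.

2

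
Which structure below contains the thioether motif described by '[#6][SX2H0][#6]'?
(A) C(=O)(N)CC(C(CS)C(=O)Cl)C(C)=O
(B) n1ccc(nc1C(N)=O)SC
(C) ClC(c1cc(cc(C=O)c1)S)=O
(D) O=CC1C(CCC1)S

B

[#6][SX2H0][#6] describes an aliphatic sulfur bridging two carbons with no H on the sulfur (a thioether).
(A) has a thiol (-SH) but the sulfur has H1, not H0 bridging two carbons.
(B) contains a methylthio ether (-SCH3), which satisfies every atom and bond constraint.
(C) has a thiol (-SH) but the sulfur has H1, not H0 bridging two carbons.
(D) has a thiol (-SH) but the sulfur has H1, not H0 bridging two carbons.
So the answer is (B).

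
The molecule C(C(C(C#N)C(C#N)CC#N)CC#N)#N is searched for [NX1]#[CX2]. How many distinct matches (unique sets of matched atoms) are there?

5

[NX1]#[CX2] is the SMARTS for a nitrile: a nitrogen triple-bonded to a two-connected carbon.
The molecule carries 5 separate instances of a nitrile (-C#N) meeting every constraint; each maps to a distinct set of atoms, giving 5 matches.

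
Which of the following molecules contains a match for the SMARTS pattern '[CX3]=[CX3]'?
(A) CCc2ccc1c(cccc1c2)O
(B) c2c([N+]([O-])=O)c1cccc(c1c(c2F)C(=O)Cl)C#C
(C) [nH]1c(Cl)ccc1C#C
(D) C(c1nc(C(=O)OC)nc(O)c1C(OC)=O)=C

D

[CX3]=[CX3] describes a non-aromatic C=C double bond between two sp2 carbons (an alkene).
(A) has an ethyl group (-CH2CH3) but its C-C bond is a single bond between CX4 carbons, not CX3=CX3.
(B) has an ethynyl group (-C#CH) but the C-C bond is a triple bond, not a double bond.
(C) has an ethynyl group (-C#CH) but the C-C bond is a triple bond, not a double bond.
(D) contains a vinyl group (-CH=CH2), which satisfies every atom and bond constraint.
So the answer is (D).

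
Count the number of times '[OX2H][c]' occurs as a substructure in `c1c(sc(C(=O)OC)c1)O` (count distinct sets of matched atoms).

1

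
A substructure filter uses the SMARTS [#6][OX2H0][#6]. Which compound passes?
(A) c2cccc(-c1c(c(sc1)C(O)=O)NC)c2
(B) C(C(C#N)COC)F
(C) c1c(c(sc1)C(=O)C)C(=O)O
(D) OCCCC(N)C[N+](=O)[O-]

[#6][OX2H0][#6] describes an aliphatic oxygen bridging two carbons with no H on the oxygen (an ether).
(A) has a carboxylic acid group (-C(=O)OH) but the -OH oxygen has H1; the =O is OX1, not OX2.
(B) contains a methoxy ether (-OCH3), which satisfies every atom and bond constraint.
(C) has a carboxylic acid group (-C(=O)OH) but the -OH oxygen has H1; the =O is OX1, not OX2.
(D) has a hydroxyl group (-OH) but the oxygen has H1, not H0 bridging two carbons.
So the answer is (B).

B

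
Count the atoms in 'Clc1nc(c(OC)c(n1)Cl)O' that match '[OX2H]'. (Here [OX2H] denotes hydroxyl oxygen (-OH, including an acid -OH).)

1

The query [OX2H] means: aliphatic oxygen with two connections, one of which is H — an -OH oxygen.
Check the 11 heavy atoms by environment: 2× n (aromatic, H0, X2) → no; 4× c (aromatic, H0, X3) → no; 1× O (H0, X2) → no; 1× C (H3, X4) → no; 1× O (H1, X2) → match; 2× Cl (H0, X1) → no.
That gives 1 matching atom.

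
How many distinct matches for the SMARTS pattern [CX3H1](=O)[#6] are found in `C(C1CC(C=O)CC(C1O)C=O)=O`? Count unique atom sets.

3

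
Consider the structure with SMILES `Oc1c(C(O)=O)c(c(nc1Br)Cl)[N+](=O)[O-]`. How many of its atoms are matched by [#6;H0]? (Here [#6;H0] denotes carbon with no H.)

6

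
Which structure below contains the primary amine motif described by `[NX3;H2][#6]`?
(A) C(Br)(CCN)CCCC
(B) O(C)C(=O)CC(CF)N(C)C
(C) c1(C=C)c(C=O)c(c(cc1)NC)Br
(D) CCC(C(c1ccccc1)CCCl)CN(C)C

[NX3;H2][#6] describes a trivalent nitrogen with two H attached to carbon (a primary amine).
(A) contains a primary amino group (-NH2), which satisfies every atom and bond constraint.
(B) has a dimethylamino group (-N(CH3)2) but the nitrogen has H0, not H2.
(C) has an N-methylamino group (-NHCH3) but the nitrogen bears two carbons and only one H (H1), not H2.
(D) has a dimethylamino group (-N(CH3)2) but the nitrogen has H0, not H2.
So the answer is (A).

A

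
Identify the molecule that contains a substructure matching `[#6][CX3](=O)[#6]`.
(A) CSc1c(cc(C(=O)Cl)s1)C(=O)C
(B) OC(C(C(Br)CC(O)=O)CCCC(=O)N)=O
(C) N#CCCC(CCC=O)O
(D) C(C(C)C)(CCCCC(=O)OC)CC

[#6][CX3](=O)[#6] describes a carbonyl carbon (no H) flanked by two carbons (a ketone).
(A) contains an acetyl/ketone group (-C(=O)CH3), which satisfies every atom and bond constraint.
(B) has a carboxylic acid group (-C(=O)OH) but one neighbour of the carbonyl carbon is O, not C.
(C) has an aldehyde (-CHO) but the carbonyl carbon has H1, so it is not flanked by two carbons.
(D) has a methyl-ester group (-C(=O)OCH3) but one neighbour of the carbonyl carbon is O, not C.
So the answer is (A).

A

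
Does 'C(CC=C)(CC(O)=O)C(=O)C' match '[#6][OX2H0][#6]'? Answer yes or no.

No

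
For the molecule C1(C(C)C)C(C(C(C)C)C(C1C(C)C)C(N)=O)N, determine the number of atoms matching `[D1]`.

9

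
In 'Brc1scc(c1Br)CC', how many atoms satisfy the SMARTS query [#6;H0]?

Check the 9 heavy atoms by environment: 1× s (aromatic, H0) → no; 1× c (aromatic, H1) → no; 3× c (aromatic, H0) → match; 2× Br (H0) → no; 1× C (H2) → no; 1× C (H3) → no.
That gives 3 matching atoms.

3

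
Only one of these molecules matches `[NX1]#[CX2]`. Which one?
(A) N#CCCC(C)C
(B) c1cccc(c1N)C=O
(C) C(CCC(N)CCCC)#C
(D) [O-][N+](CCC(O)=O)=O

A

[NX1]#[CX2] describes a nitrogen triple-bonded to a two-connected carbon (a nitrile).
(A) contains a nitrile (-C#N), which satisfies every atom and bond constraint.
(B) has a primary amino group (-NH2) but the nitrogen is NX3 (three connections), not NX1 triple-bonded.
(C) has a primary amino group (-NH2) but the nitrogen is NX3 (three connections), not NX1 triple-bonded.
(D) has a nitro group (-[N+](=O)[O-]) but there is no C#N triple bond.
So the answer is (A).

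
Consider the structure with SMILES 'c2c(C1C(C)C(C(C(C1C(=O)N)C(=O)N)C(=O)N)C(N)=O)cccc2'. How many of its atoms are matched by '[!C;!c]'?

Check the 25 heavy atoms by environment: 11× C → no; 4× O → match; 4× N → match; 6× c (aromatic) → no.
Summing the matching environments: 4 + 4 = 8 matching atoms.

8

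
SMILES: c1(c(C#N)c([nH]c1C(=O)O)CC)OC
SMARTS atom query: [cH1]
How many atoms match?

0

The query [cH1] means: aromatic carbon bearing exactly one hydrogen.
Check the 14 heavy atoms by environment: 1× n (aromatic, H1) → no; 4× c (aromatic, H0) → no; 2× C (H0) → no; 1× N (H0) → no; 2× O (H0) → no; 2× C (H3) → no; 1× O (H1) → no; 1× C (H2) → no.
No environment satisfies the query, so 0 matching atoms.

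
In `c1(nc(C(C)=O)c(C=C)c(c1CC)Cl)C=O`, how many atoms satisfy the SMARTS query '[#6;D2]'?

The query [#6;D2] means: any carbon bonded to exactly two heavy atoms.
Check the 16 heavy atoms by environment: 1× n (aromatic, D2) → no; 5× c (aromatic, D3) → no; 1× Cl (D1) → no; 3× C (D2) → match; 3× C (D1) → no; 1× C (D3) → no; 2× O (D1) → no.
That gives 3 matching atoms.

3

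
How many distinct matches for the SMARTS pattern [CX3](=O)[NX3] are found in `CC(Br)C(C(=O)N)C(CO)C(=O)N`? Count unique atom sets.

[CX3](=O)[NX3] is the SMARTS for an amide: a carbonyl carbon bonded to a trivalent nitrogen.
The molecule carries 2 separate instances of a primary amide (-C(=O)NH2) meeting every constraint; each maps to a distinct set of atoms, giving 2 matches.

2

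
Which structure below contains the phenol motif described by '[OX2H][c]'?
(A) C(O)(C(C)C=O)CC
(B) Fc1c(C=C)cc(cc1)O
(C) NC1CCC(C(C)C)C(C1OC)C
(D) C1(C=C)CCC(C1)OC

B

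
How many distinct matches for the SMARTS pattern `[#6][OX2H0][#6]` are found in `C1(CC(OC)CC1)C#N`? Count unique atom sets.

[#6][OX2H0][#6] is the SMARTS for an ether: an aliphatic oxygen bridging two carbons with no H on the oxygen.
Exactly one fragment in the molecule meets all constraints, giving 1 match.

1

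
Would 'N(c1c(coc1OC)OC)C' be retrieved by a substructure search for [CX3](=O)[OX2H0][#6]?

No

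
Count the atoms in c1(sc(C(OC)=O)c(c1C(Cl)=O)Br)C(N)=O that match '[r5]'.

The query [r5] means: r5 matches atoms in a five-membered ring.
Check the 16 heavy atoms by environment: 1× s (aromatic, in 5-ring) → match; 4× c (aromatic, in 5-ring) → match; 4× C (acyclic) → no; 4× O (acyclic) → no; 1× N (acyclic) → no; 1× Cl (acyclic) → no; 1× Br (acyclic) → no.
Summing the matching environments: 1 + 4 = 5 matching atoms.

5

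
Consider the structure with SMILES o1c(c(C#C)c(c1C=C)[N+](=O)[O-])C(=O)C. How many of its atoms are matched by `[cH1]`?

The query [cH1] means: aromatic carbon bearing exactly one hydrogen.
Check the 15 heavy atoms by environment: 1× o (aromatic, H0) → no; 4× c (aromatic, H0) → no; 2× C (H0) → no; 2× O (H0) → no; 1× C (H3) → no; 2× C (H1) → no; 1× N (charge +1, H0) → no; 1× O (charge -1, H0) → no; 1× C (H2) → no.
No environment satisfies the query, so 0 matching atoms.

0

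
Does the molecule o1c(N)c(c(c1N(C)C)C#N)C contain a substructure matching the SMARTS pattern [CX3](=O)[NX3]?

No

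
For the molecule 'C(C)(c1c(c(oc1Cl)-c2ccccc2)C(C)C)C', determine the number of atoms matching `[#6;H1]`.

7

The query [#6;H1] means: any carbon bearing exactly one hydrogen.
Check the 18 heavy atoms by environment: 1× o (aromatic, H0) → no; 5× c (aromatic, H0) → no; 2× C (H1) → match; 4× C (H3) → no; 5× c (aromatic, H1) → match; 1× Cl (H0) → no.
Summing the matching environments: 2 + 5 = 7 matching atoms.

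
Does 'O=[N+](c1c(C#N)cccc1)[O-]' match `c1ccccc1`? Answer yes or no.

Yes

The pattern c1ccccc1 describes six aromatic carbons in a ring — a benzene ring.
The required atom environment is present in the molecule, so the pattern matches.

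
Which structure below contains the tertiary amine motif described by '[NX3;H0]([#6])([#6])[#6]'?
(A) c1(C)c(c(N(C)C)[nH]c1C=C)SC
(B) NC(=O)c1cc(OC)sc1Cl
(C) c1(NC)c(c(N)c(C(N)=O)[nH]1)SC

A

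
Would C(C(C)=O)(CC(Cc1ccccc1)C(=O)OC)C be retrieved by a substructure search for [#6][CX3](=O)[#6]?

Yes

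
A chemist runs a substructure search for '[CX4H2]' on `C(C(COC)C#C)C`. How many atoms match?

The query [CX4H2] means: sp3 carbon (X4) with exactly two hydrogens.
Check the 8 heavy atoms by environment: 2× C (H2, X4) → match; 1× C (H1, X4) → no; 1× C (H0, X2) → no; 1× C (H1, X2) → no; 1× O (H0, X2) → no; 2× C (H3, X4) → no.
That gives 2 matching atoms.

2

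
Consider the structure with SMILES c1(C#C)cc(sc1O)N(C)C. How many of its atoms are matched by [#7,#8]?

2

The query [#7,#8] means: nitrogen or oxygen (comma = OR).
Check the 11 heavy atoms by environment: 1× s (aromatic) → no; 4× c (aromatic) → no; 4× C → no; 1× O → match; 1× N → match.
Summing the matching environments: 1 + 1 = 2 matching atoms.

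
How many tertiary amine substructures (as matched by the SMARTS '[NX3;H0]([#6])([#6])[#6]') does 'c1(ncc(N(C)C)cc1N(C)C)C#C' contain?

[NX3;H0]([#6])([#6])[#6] is the SMARTS for a tertiary amine: a trivalent nitrogen with no H, bonded to three carbons.
The molecule carries 2 separate instances of a dimethylamino group (-N(CH3)2) meeting every constraint; each maps to a distinct set of atoms, giving 2 matches.

2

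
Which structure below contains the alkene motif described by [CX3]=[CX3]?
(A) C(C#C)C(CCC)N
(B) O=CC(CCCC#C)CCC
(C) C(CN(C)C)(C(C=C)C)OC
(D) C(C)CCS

C

[CX3]=[CX3] describes a non-aromatic C=C double bond between two sp2 carbons (an alkene).
(A) has an ethyl group (-CH2CH3) but its C-C bond is a single bond between CX4 carbons, not CX3=CX3.
(B) has an ethynyl group (-C#CH) but the C-C bond is a triple bond, not a double bond.
(C) contains a vinyl group (-CH=CH2), which satisfies every atom and bond constraint.
(D) has an ethyl group (-CH2CH3) but its C-C bond is a single bond between CX4 carbons, not CX3=CX3.
So the answer is (C).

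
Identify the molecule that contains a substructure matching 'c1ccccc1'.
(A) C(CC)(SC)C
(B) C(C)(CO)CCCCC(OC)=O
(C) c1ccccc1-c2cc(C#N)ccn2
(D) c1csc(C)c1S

c1ccccc1 describes six aromatic carbons in a ring (a benzene ring).
(A) has a methyl group (-CH3) but no six-membered all-carbon aromatic ring is present.
(B) has a methyl group (-CH3) but no six-membered all-carbon aromatic ring is present.
(C) contains a phenyl ring, which satisfies every atom and bond constraint.
(D) has a methyl group (-CH3) but no six-membered all-carbon aromatic ring is present.
So the answer is (C).

C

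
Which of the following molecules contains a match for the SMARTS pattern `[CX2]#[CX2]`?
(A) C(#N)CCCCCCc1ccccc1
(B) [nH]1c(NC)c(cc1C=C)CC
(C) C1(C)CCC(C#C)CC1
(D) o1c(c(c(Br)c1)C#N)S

C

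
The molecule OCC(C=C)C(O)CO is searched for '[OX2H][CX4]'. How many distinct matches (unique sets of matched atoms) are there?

[OX2H][CX4] is the SMARTS for an aliphatic alcohol: a hydroxyl oxygen bound to an sp3 (X4) carbon.
The molecule carries 3 separate instances of a hydroxyl group (-OH) meeting every constraint; each maps to a distinct set of atoms, giving 3 matches.

3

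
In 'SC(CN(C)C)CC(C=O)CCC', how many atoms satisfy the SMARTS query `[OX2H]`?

0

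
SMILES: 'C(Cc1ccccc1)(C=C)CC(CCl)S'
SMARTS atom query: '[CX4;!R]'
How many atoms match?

Check the 15 heavy atoms by environment: 5× C (X4, acyclic) → match; 1× Cl (X1, acyclic) → no; 1× S (X2, acyclic) → no; 6× c (aromatic, X3, in 6-ring) → no; 2× C (X3, acyclic) → no.
That gives 5 matching atoms.

5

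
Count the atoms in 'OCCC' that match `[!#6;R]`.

The query [!#6;R] means: non-carbon atom that is part of a ring.
Check the 4 heavy atoms by environment: 3× C (acyclic) → no; 1× O (acyclic) → no.
No environment satisfies the query, so 0 matching atoms.

0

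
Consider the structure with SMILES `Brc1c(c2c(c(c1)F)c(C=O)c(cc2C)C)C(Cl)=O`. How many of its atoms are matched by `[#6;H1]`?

Check the 19 heavy atoms by environment: 8× c (aromatic, H0) → no; 2× c (aromatic, H1) → match; 2× C (H3) → no; 1× F (H0) → no; 1× C (H1) → match; 2× O (H0) → no; 1× C (H0) → no; 1× Cl (H0) → no; 1× Br (H0) → no.
Summing the matching environments: 2 + 1 = 3 matching atoms.

3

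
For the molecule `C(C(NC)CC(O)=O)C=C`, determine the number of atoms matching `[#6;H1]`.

2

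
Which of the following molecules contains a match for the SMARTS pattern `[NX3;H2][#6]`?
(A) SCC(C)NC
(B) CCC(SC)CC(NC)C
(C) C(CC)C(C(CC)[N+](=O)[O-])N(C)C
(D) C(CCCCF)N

[NX3;H2][#6] describes a trivalent nitrogen with two H attached to carbon (a primary amine).
(A) has an N-methylamino group (-NHCH3) but the nitrogen bears two carbons and only one H (H1), not H2.
(B) has an N-methylamino group (-NHCH3) but the nitrogen bears two carbons and only one H (H1), not H2.
(C) has a dimethylamino group (-N(CH3)2) but the nitrogen has H0, not H2.
(D) contains a primary amino group (-NH2), which satisfies every atom and bond constraint.
So the answer is (D).

D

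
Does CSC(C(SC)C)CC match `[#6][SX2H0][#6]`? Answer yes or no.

Yes

The pattern [#6][SX2H0][#6] describes an aliphatic sulfur bridging two carbons with no H on the sulfur — a thioether.
The molecule carries a methylthio ether (-SCH3), whose atoms satisfy every constraint of the query, so the pattern matches.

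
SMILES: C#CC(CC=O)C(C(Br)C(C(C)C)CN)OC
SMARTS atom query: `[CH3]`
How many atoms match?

The query [CH3] means: aliphatic carbon with exactly three hydrogens.
Check the 17 heavy atoms by environment: 2× C (H2) → no; 7× C (H1) → no; 1× Br (H0) → no; 2× O (H0) → no; 3× C (H3) → match; 1× N (H2) → no; 1× C (H0) → no.
That gives 3 matching atoms.

3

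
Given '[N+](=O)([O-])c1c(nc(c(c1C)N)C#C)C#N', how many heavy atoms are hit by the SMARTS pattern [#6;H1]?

1

The query [#6;H1] means: any carbon bearing exactly one hydrogen.
Check the 15 heavy atoms by environment: 1× n (aromatic, H0) → no; 5× c (aromatic, H0) → no; 1× N (H2) → no; 2× C (H0) → no; 1× C (H1) → match; 1× N (H0) → no; 1× C (H3) → no; 1× N (charge +1, H0) → no; 1× O (charge -1, H0) → no; 1× O (H0) → no.
That gives 1 matching atom.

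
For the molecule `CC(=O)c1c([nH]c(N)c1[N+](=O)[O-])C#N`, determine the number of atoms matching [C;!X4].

2

Check the 14 heavy atoms by environment: 1× n (aromatic, X3) → no; 4× c (aromatic, X3) → no; 1× C (X3) → match; 2× O (X1) → no; 1× C (X4) → no; 1× N (X3) → no; 1× C (X2) → match; 1× N (X1) → no; 1× N (charge +1, X3) → no; 1× O (charge -1, X1) → no.
Summing the matching environments: 1 + 1 = 2 matching atoms.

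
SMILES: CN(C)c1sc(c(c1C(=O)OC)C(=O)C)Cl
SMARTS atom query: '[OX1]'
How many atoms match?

2

Check the 16 heavy atoms by environment: 1× s (aromatic, X2) → no; 4× c (aromatic, X3) → no; 1× Cl (X1) → no; 2× C (X3) → no; 2× O (X1) → match; 4× C (X4) → no; 1× N (X3) → no; 1× O (X2) → no.
That gives 2 matching atoms.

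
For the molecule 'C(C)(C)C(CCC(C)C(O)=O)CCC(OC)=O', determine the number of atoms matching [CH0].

Check the 17 heavy atoms by environment: 4× C (H3) → no; 3× C (H1) → no; 4× C (H2) → no; 2× C (H0) → match; 3× O (H0) → no; 1× O (H1) → no.
That gives 2 matching atoms.

2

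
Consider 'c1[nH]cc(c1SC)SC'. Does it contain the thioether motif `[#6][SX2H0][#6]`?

The pattern [#6][SX2H0][#6] describes an aliphatic sulfur bridging two carbons with no H on the sulfur — a thioether.
The molecule carries a methylthio ether (-SCH3), whose atoms satisfy every constraint of the query, so the pattern matches.

Yes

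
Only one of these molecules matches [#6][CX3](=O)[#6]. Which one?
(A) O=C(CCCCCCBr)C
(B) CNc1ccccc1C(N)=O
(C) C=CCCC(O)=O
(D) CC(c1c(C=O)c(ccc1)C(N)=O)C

A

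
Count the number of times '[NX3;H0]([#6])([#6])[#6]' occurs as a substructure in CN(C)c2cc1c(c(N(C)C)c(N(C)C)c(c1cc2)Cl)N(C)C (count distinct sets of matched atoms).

4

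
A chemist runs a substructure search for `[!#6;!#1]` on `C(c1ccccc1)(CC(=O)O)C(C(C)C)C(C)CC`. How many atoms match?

2

Check the 19 heavy atoms by environment: 11× C → no; 2× O → match; 6× c (aromatic) → no.
That gives 2 matching atoms.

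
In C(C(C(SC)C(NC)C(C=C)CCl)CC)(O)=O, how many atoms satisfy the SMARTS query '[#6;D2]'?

3

The query [#6;D2] means: any carbon bonded to exactly two heavy atoms.
Check the 17 heavy atoms by environment: 4× C (D1) → no; 3× C (D2) → match; 5× C (D3) → no; 1× S (D2) → no; 1× N (D2) → no; 1× Cl (D1) → no; 2× O (D1) → no.
That gives 3 matching atoms.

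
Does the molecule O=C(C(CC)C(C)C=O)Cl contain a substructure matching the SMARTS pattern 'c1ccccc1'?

The pattern c1ccccc1 describes six aromatic carbons in a ring — a benzene ring.
The closest candidate here is a methyl group (-CH3), but no six-membered all-carbon aromatic ring is present. No other fragment satisfies the full query, so there is no match.

No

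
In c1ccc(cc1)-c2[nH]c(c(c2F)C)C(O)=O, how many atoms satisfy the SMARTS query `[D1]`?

The query [D1] means: atom with exactly one heavy-atom neighbour (degree 1).
Check the 16 heavy atoms by environment: 1× n (aromatic, D2) → no; 5× c (aromatic, D3) → no; 1× C (D3) → no; 2× O (D1) → match; 1× F (D1) → match; 5× c (aromatic, D2) → no; 1× C (D1) → match.
Summing the matching environments: 2 + 1 + 1 = 4 matching atoms.

4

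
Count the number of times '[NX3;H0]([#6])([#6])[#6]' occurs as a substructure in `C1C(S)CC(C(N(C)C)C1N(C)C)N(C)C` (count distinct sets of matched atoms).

3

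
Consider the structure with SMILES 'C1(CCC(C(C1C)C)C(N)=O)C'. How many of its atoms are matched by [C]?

10

The query [C] means: uppercase C matches aliphatic (non-aromatic) carbon only.
Check the 12 heavy atoms by environment: 10× C → match; 1× O → no; 1× N → no.
That gives 10 matching atoms.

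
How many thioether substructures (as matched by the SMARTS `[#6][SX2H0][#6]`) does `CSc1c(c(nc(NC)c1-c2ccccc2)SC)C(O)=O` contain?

2

[#6][SX2H0][#6] is the SMARTS for a thioether: an aliphatic sulfur bridging two carbons with no H on the sulfur.
The molecule carries 2 separate instances of a methylthio ether (-SCH3) meeting every constraint; each maps to a distinct set of atoms, giving 2 matches.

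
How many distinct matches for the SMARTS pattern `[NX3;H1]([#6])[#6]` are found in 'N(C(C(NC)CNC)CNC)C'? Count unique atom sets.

[NX3;H1]([#6])[#6] is the SMARTS for a secondary amine: a trivalent nitrogen with one H, bonded to two carbons.
The molecule carries 4 separate instances of an N-methylamino group (-NHCH3) meeting every constraint; each maps to a distinct set of atoms, giving 4 matches.

4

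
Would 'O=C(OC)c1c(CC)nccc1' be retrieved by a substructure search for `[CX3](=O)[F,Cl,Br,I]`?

No

The pattern [CX3](=O)[F,Cl,Br,I] describes a carbonyl carbon bonded to a halogen — an acyl halide.
The closest candidate here is a methyl-ester group (-C(=O)OCH3), but the carbonyl is bonded to -O-C, not to a halogen. No other fragment satisfies the full query, so there is no match.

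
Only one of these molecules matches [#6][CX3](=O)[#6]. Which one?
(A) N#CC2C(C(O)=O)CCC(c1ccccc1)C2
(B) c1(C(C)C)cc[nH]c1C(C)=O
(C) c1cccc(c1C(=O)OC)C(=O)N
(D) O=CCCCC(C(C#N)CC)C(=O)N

B

[#6][CX3](=O)[#6] describes a carbonyl carbon (no H) flanked by two carbons (a ketone).
(A) has a carboxylic acid group (-C(=O)OH) but one neighbour of the carbonyl carbon is O, not C.
(B) contains an acetyl/ketone group (-C(=O)CH3), which satisfies every atom and bond constraint.
(C) has a primary amide (-C(=O)NH2) but one neighbour of the carbonyl carbon is N, not C.
(D) has an aldehyde (-CHO) but the carbonyl carbon has H1, so it is not flanked by two carbons.
So the answer is (B).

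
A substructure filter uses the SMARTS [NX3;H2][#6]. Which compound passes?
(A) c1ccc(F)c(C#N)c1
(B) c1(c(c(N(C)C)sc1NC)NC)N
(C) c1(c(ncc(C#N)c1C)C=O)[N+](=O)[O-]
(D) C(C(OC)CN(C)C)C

B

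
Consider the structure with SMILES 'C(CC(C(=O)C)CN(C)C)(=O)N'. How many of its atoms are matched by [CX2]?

0

Check the 12 heavy atoms by environment: 6× C (X4) → no; 2× N (X3) → no; 2× C (X3) → no; 2× O (X1) → no.
No environment satisfies the query, so 0 matching atoms.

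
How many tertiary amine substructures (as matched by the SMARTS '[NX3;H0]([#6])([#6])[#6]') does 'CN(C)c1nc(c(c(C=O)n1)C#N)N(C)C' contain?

2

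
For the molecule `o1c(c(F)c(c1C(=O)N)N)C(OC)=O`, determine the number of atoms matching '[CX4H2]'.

The query [CX4H2] means: sp3 carbon (X4) with exactly two hydrogens.
Check the 14 heavy atoms by environment: 1× o (aromatic, H0, X2) → no; 4× c (aromatic, H0, X3) → no; 2× N (H2, X3) → no; 2× C (H0, X3) → no; 2× O (H0, X1) → no; 1× O (H0, X2) → no; 1× C (H3, X4) → no; 1× F (H0, X1) → no.
No environment satisfies the query, so 0 matching atoms.

0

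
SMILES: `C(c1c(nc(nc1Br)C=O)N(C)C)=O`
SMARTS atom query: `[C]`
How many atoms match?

4

The query [C] means: uppercase C matches aliphatic (non-aromatic) carbon only.
Check the 14 heavy atoms by environment: 2× n (aromatic) → no; 4× c (aromatic) → no; 1× Br → no; 4× C → match; 2× O → no; 1× N → no.
That gives 4 matching atoms.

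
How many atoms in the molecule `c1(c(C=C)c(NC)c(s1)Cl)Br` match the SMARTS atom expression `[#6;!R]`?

3

The query [#6;!R] means: carbon not in any ring.
Check the 11 heavy atoms by environment: 1× s (aromatic, in 5-ring) → no; 4× c (aromatic, in 5-ring) → no; 1× Cl (acyclic) → no; 1× Br (acyclic) → no; 3× C (acyclic) → match; 1× N (acyclic) → no.
That gives 3 matching atoms.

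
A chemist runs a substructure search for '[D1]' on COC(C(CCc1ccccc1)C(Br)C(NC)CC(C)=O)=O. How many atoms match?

6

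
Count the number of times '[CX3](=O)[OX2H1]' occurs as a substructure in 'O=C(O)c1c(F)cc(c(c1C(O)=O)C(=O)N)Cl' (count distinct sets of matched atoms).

2

[CX3](=O)[OX2H1] is the SMARTS for a carboxylic acid: an sp2 carbon double-bonded to O and single-bonded to an -OH oxygen.
The molecule carries 2 separate instances of a carboxylic acid group (-C(=O)OH) meeting every constraint; each maps to a distinct set of atoms, giving 2 matches.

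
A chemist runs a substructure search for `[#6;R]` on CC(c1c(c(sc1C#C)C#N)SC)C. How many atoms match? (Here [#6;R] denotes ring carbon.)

Check the 14 heavy atoms by environment: 1× s (aromatic, in 5-ring) → no; 4× c (aromatic, in 5-ring) → match; 1× S (acyclic) → no; 7× C (acyclic) → no; 1× N (acyclic) → no.
That gives 4 matching atoms.

4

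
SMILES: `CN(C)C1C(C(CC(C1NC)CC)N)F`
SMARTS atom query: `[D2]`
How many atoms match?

3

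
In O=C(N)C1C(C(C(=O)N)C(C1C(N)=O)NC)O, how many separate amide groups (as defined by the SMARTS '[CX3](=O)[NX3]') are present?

[CX3](=O)[NX3] is the SMARTS for an amide: a carbonyl carbon bonded to a trivalent nitrogen.
The molecule carries 3 separate instances of a primary amide (-C(=O)NH2) meeting every constraint; each maps to a distinct set of atoms, giving 3 matches.

3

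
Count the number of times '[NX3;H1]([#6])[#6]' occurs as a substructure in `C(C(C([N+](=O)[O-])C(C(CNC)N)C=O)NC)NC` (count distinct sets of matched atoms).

[NX3;H1]([#6])[#6] is the SMARTS for a secondary amine: a trivalent nitrogen with one H, bonded to two carbons.
The molecule carries 3 separate instances of an N-methylamino group (-NHCH3) meeting every constraint; each maps to a distinct set of atoms, giving 3 matches.

3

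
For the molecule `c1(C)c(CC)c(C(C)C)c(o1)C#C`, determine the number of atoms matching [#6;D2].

The query [#6;D2] means: any carbon bonded to exactly two heavy atoms.
Check the 13 heavy atoms by environment: 1× o (aromatic, D2) → no; 4× c (aromatic, D3) → no; 2× C (D2) → match; 5× C (D1) → no; 1× C (D3) → no.
That gives 2 matching atoms.

2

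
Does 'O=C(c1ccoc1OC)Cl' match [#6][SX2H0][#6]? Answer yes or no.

The pattern [#6][SX2H0][#6] describes an aliphatic sulfur bridging two carbons with no H on the sulfur — a thioether.
The closest candidate here is a methoxy ether (-OCH3), but the bridging atom is O, not S. No other fragment satisfies the full query, so there is no match.

No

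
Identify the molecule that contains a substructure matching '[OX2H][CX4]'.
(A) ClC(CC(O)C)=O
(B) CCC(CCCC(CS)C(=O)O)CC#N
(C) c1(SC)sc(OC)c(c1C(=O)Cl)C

A

[OX2H][CX4] describes a hydroxyl oxygen bound to an sp3 (X4) carbon (an aliphatic alcohol).
(A) contains a hydroxyl group (-OH), which satisfies every atom and bond constraint.
(B) has a carboxylic acid group (-C(=O)OH) but the -OH is on a CX3 carbonyl carbon, not a CX4 carbon.
(C) has a methoxy ether (-OCH3) but the oxygen has H0 (ether), not H1.
So the answer is (A).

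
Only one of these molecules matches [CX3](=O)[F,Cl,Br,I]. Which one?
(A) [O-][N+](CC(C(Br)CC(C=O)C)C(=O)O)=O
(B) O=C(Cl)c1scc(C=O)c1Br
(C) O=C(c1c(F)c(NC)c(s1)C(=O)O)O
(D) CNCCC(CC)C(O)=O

[CX3](=O)[F,Cl,Br,I] describes a carbonyl carbon bonded to a halogen (an acyl halide).
(A) has a carboxylic acid group (-C(=O)OH) but the carbonyl is bonded to -OH, not to a halogen.
(B) contains an acyl chloride (-C(=O)Cl), which satisfies every atom and bond constraint.
(C) has a carboxylic acid group (-C(=O)OH) but the carbonyl is bonded to -OH, not to a halogen.
(D) has a carboxylic acid group (-C(=O)OH) but the carbonyl is bonded to -OH, not to a halogen.
So the answer is (B).

B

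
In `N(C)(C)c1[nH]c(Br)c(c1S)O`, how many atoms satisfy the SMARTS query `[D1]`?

5

The query [D1] means: atom with exactly one heavy-atom neighbour (degree 1).
Check the 11 heavy atoms by environment: 1× n (aromatic, D2) → no; 4× c (aromatic, D3) → no; 1× O (D1) → match; 1× S (D1) → match; 1× N (D3) → no; 2× C (D1) → match; 1× Br (D1) → match.
Summing the matching environments: 1 + 1 + 2 + 1 = 5 matching atoms.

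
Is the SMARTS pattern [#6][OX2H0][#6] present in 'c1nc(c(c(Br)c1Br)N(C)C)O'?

The pattern [#6][OX2H0][#6] describes an aliphatic oxygen bridging two carbons with no H on the oxygen — an ether.
The closest candidate here is a hydroxyl group (-OH), but the oxygen has H1, not H0 bridging two carbons. No other fragment satisfies the full query, so there is no match.

No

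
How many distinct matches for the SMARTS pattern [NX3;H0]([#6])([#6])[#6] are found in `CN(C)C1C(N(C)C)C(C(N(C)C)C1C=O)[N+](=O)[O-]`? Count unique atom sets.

3

[NX3;H0]([#6])([#6])[#6] is the SMARTS for a tertiary amine: a trivalent nitrogen with no H, bonded to three carbons.
The molecule carries 3 separate instances of a dimethylamino group (-N(CH3)2) meeting every constraint; each maps to a distinct set of atoms, giving 3 matches.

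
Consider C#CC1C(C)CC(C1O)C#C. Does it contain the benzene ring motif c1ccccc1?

The pattern c1ccccc1 describes six aromatic carbons in a ring — a benzene ring.
The closest candidate here is a methyl group (-CH3), but no six-membered all-carbon aromatic ring is present. No other fragment satisfies the full query, so there is no match.

No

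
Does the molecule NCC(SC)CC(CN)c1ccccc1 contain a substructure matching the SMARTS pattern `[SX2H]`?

The pattern [SX2H] describes an aliphatic sulfur with two connections, one being H — a thiol.
The closest candidate here is a methylthio ether (-SCH3), but the sulfur has H0 (bonded to two carbons), not H1. No other fragment satisfies the full query, so there is no match.

No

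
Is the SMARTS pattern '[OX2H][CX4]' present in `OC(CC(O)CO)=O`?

The pattern [OX2H][CX4] describes a hydroxyl oxygen bound to an sp3 (X4) carbon — an aliphatic alcohol.
The molecule carries a hydroxyl group (-OH), whose atoms satisfy every constraint of the query, so the pattern matches.

Yes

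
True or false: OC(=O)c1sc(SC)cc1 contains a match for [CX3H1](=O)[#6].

False

The pattern [CX3H1](=O)[#6] describes an sp2 carbon with one H, double-bonded to O and single-bonded to carbon — an aldehyde.
The closest candidate here is a carboxylic acid group (-C(=O)OH), but the carbonyl carbon has H0 and is bonded to O, not H1. No other fragment satisfies the full query, so there is no match.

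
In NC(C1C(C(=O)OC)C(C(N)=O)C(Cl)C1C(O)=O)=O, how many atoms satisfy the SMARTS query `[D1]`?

9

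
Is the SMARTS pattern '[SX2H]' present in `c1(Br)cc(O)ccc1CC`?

No

The pattern [SX2H] describes an aliphatic sulfur with two connections, one being H — a thiol.
The closest candidate here is a hydroxyl group (-OH), but it is an -OH, not an -SH. No other fragment satisfies the full query, so there is no match.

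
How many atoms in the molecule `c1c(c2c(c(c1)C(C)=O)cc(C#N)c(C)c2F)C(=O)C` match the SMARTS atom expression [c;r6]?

10

The query [c;r6] means: aromatic carbon that belongs to a six-membered ring.
Check the 20 heavy atoms by environment: 10× c (aromatic, in 6-ring) → match; 6× C (acyclic) → no; 1× F (acyclic) → no; 2× O (acyclic) → no; 1× N (acyclic) → no.
That gives 10 matching atoms.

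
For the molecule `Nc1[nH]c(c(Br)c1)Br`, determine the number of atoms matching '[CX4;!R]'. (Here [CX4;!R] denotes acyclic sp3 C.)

0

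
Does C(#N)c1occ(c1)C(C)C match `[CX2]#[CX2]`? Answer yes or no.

No

The pattern [CX2]#[CX2] describes a carbon-carbon triple bond — an alkyne.
The closest candidate here is a nitrile (-C#N), but the triple bond is C#N, not C#C. No other fragment satisfies the full query, so there is no match.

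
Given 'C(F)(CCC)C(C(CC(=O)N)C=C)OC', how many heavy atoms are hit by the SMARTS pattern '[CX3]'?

3

The query [CX3] means: C with X3: aliphatic carbon with exactly 3 total connections.
Check the 15 heavy atoms by environment: 8× C (X4) → no; 3× C (X3) → match; 1× O (X2) → no; 1× F (X1) → no; 1× O (X1) → no; 1× N (X3) → no.
That gives 3 matching atoms.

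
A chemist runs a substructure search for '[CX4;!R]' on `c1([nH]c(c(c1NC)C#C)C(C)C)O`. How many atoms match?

4

The query [CX4;!R] means: aliphatic carbon with four total connections, not in a ring.
Check the 13 heavy atoms by environment: 1× n (aromatic, X3, in 5-ring) → no; 4× c (aromatic, X3, in 5-ring) → no; 1× N (X3, acyclic) → no; 4× C (X4, acyclic) → match; 2× C (X2, acyclic) → no; 1× O (X2, acyclic) → no.
That gives 4 matching atoms.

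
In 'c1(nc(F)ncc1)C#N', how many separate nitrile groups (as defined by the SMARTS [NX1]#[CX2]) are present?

1

[NX1]#[CX2] is the SMARTS for a nitrile: a nitrogen triple-bonded to a two-connected carbon.
Exactly one fragment in the molecule meets all constraints, giving 1 match.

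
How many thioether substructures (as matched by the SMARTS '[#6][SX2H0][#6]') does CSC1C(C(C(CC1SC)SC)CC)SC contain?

4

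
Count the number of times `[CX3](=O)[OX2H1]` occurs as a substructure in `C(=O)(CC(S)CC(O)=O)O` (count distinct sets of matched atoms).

[CX3](=O)[OX2H1] is the SMARTS for a carboxylic acid: an sp2 carbon double-bonded to O and single-bonded to an -OH oxygen.
The molecule carries 2 separate instances of a carboxylic acid group (-C(=O)OH) meeting every constraint; each maps to a distinct set of atoms, giving 2 matches.

2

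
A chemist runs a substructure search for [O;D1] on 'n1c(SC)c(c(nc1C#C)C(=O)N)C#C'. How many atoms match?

1

Check the 15 heavy atoms by environment: 2× n (aromatic, D2) → no; 4× c (aromatic, D3) → no; 1× C (D3) → no; 1× O (D1) → match; 1× N (D1) → no; 2× C (D2) → no; 3× C (D1) → no; 1× S (D2) → no.
That gives 1 matching atom.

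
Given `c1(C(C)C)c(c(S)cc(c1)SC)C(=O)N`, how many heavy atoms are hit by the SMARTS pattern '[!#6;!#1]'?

4

Check the 15 heavy atoms by environment: 6× c (aromatic) → no; 5× C → no; 2× S → match; 1× O → match; 1× N → match.
Summing the matching environments: 2 + 1 + 1 = 4 matching atoms.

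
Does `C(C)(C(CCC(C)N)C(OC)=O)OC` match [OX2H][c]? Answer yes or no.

No

The pattern [OX2H][c] describes a hydroxyl oxygen attached to an aromatic carbon — a phenol.
The closest candidate here is a methoxy ether (-OCH3), but the oxygen has H0, not H1. No other fragment satisfies the full query, so there is no match.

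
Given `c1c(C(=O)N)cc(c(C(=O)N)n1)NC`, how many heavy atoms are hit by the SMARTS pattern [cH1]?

The query [cH1] means: aromatic carbon bearing exactly one hydrogen.
Check the 14 heavy atoms by environment: 1× n (aromatic, H0) → no; 3× c (aromatic, H0) → no; 2× c (aromatic, H1) → match; 2× C (H0) → no; 2× O (H0) → no; 2× N (H2) → no; 1× N (H1) → no; 1× C (H3) → no.
That gives 2 matching atoms.

2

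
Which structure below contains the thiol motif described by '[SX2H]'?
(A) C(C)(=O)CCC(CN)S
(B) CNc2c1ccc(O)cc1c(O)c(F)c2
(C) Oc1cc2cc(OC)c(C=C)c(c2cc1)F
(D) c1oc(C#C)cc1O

[SX2H] describes an aliphatic sulfur with two connections, one being H (a thiol).
(A) contains a thiol (-SH), which satisfies every atom and bond constraint.
(B) has a hydroxyl group (-OH) but it is an -OH, not an -SH.
(C) has a hydroxyl group (-OH) but it is an -OH, not an -SH.
(D) has a hydroxyl group (-OH) but it is an -OH, not an -SH.
So the answer is (A).

A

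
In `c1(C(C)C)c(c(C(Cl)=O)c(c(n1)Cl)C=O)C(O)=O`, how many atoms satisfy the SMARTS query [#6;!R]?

Check the 18 heavy atoms by environment: 1× n (aromatic, in 6-ring) → no; 5× c (aromatic, in 6-ring) → no; 6× C (acyclic) → match; 4× O (acyclic) → no; 2× Cl (acyclic) → no.
That gives 6 matching atoms.

6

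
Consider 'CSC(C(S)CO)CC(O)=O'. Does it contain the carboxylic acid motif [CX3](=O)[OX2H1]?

Yes

The pattern [CX3](=O)[OX2H1] describes an sp2 carbon double-bonded to O and single-bonded to an -OH oxygen — a carboxylic acid.
The molecule carries a carboxylic acid group (-C(=O)OH), whose atoms satisfy every constraint of the query, so the pattern matches.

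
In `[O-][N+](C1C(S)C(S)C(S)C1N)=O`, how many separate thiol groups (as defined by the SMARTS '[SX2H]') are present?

3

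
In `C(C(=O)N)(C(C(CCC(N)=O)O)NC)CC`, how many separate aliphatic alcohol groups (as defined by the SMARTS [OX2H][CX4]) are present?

1

[OX2H][CX4] is the SMARTS for an aliphatic alcohol: a hydroxyl oxygen bound to an sp3 (X4) carbon.
Exactly one fragment in the molecule meets all constraints, giving 1 match.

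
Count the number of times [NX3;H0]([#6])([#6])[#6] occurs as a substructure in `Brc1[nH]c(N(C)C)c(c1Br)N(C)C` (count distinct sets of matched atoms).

[NX3;H0]([#6])([#6])[#6] is the SMARTS for a tertiary amine: a trivalent nitrogen with no H, bonded to three carbons.
The molecule carries 2 separate instances of a dimethylamino group (-N(CH3)2) meeting every constraint; each maps to a distinct set of atoms, giving 2 matches.

2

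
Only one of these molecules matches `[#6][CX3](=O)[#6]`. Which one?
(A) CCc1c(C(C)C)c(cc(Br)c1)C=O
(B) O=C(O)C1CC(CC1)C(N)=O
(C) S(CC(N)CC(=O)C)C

[#6][CX3](=O)[#6] describes a carbonyl carbon (no H) flanked by two carbons (a ketone).
(A) has an aldehyde (-CHO) but the carbonyl carbon has H1, so it is not flanked by two carbons.
(B) has a carboxylic acid group (-C(=O)OH) but one neighbour of the carbonyl carbon is O, not C.
(C) contains an acetyl/ketone group (-C(=O)CH3), which satisfies every atom and bond constraint.
So the answer is (C).

C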